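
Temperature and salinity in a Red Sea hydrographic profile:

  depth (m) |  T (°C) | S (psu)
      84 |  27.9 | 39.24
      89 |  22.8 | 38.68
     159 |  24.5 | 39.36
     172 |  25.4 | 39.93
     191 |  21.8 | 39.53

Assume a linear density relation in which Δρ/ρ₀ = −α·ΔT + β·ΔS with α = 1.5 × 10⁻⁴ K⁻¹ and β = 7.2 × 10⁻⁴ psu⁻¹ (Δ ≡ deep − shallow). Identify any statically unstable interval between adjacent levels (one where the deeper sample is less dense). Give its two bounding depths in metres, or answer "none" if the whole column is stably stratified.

none

Evaluate Δρ/ρ₀ = −αΔT + βΔS across each adjacent pair:
  84–89 m: −αΔT+βΔS = −(1.5 × 10⁻⁴)(-5.1)+(7.2 × 10⁻⁴)(-0.56) = 3.6 × 10⁻⁴ → stable
  89–159 m: −αΔT+βΔS = −(1.5 × 10⁻⁴)(+1.7)+(7.2 × 10⁻⁴)(+0.68) = 2.3 × 10⁻⁴ → stable
  159–172 m: −αΔT+βΔS = −(1.5 × 10⁻⁴)(+0.9)+(7.2 × 10⁻⁴)(+0.57) = 2.8 × 10⁻⁴ → stable
  172–191 m: −αΔT+βΔS = −(1.5 × 10⁻⁴)(-3.6)+(7.2 × 10⁻⁴)(-0.40) = 2.5 × 10⁻⁴ → stable
Every interval has Δρ > 0: the column is stably stratified throughout.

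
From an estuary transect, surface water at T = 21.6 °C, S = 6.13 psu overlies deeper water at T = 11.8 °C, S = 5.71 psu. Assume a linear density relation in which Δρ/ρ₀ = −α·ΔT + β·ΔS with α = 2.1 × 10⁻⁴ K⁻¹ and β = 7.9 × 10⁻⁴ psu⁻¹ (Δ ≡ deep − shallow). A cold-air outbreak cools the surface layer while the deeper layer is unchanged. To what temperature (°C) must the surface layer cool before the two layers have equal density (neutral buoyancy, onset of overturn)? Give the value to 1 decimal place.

Neutral buoyancy requires Δρ = 0, i.e. −α(T_deep − T_surf′) + β(S_deep − S_surf) = 0.
T_surf′ = T_deep − (β/α)·ΔS = 11.8 − (7.9 × 10⁻⁴/2.1 × 10⁻⁴)·(-0.42) = 13.380 °C.
Cooling required: 21.6 − (13.380) = 8.220 °C.

13.4 °C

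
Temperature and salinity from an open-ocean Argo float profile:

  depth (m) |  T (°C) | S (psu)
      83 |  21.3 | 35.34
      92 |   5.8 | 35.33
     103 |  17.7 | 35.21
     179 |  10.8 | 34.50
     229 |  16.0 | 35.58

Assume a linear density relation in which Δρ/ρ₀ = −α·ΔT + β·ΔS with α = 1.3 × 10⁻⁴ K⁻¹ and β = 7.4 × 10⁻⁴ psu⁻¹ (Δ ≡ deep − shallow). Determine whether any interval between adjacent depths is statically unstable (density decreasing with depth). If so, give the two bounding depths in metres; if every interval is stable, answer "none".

Evaluate Δρ/ρ₀ = −αΔT + βΔS across each adjacent pair:
  83–92 m: −αΔT+βΔS = −(1.3 × 10⁻⁴)(-15.5)+(7.4 × 10⁻⁴)(-0.01) = 2.0 × 10⁻³ → stable
  92–103 m: −αΔT+βΔS = −(1.3 × 10⁻⁴)(+11.9)+(7.4 × 10⁻⁴)(-0.12) = -1.6 × 10⁻³ → UNSTABLE
  103–179 m: −αΔT+βΔS = −(1.3 × 10⁻⁴)(-6.9)+(7.4 × 10⁻⁴)(-0.71) = 3.7 × 10⁻⁴ → stable
  179–229 m: −αΔT+βΔS = −(1.3 × 10⁻⁴)(+5.2)+(7.4 × 10⁻⁴)(+1.08) = 1.2 × 10⁻⁴ → stable
The 92–103 m interval has Δρ < 0: lighter water underlies denser water.

92–103 m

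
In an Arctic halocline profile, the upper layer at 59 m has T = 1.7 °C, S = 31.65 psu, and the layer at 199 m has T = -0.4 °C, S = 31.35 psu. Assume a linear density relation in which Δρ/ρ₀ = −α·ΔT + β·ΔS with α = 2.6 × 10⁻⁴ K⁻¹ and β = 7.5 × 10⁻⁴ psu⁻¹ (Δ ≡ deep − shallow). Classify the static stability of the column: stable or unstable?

stable

ΔT = -0.4 − 1.7 = -2.1 K and ΔS = 31.35 − 31.65 = -0.30 psu (deep − shallow).
−αΔT = 5.46 × 10⁻⁴; βΔS = -2.25 × 10⁻⁴; sum Δρ/ρ₀ = 3.21 × 10⁻⁴.
Δρ/ρ₀ > 0, so Δρ > 0: deeper water is denser → statically stable.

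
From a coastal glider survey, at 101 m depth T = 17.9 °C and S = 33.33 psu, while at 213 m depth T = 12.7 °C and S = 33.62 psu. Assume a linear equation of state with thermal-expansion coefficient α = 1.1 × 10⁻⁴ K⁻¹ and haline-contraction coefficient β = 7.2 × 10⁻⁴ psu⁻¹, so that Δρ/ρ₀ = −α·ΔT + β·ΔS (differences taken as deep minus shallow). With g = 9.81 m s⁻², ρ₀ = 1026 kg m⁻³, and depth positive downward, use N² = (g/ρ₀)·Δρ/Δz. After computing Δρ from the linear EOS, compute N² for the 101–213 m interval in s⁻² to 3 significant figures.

6.84 × 10⁻⁵ s⁻²

ΔT = -5.2 K, ΔS = +0.29 psu (deep − shallow).
Δρ/ρ₀ = −αΔT + βΔS = 5.72 × 10⁻⁴ + 2.088 × 10⁻⁴ = 7.808 × 10⁻⁴, so Δρ ≈ 0.8011 kg m⁻³.
N² = (g/ρ₀)·Δρ/Δz = g·(Δρ/ρ₀)/Δz = 9.81 × 7.808 × 10⁻⁴ / 112 = 6.8390 × 10⁻⁵ s⁻² ≈ 6.84 × 10⁻⁵ s⁻².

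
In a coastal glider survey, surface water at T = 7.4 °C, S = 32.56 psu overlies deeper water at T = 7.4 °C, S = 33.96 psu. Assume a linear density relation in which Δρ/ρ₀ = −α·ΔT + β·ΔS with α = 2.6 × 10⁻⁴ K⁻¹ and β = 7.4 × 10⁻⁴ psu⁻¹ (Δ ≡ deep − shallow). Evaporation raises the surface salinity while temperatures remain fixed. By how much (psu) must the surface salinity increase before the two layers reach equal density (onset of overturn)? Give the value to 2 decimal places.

1.40 psu

Neutral buoyancy requires −α(T_deep − T_surf) + β(S_deep − S_surf′) = 0.
S_surf′ = S_deep − (α/β)·ΔT = 33.96 − (2.6 × 10⁻⁴/7.4 × 10⁻⁴)·(+0.0) = 33.9600 psu.
Increase required: 33.9600 − 32.56 = 1.4000 psu.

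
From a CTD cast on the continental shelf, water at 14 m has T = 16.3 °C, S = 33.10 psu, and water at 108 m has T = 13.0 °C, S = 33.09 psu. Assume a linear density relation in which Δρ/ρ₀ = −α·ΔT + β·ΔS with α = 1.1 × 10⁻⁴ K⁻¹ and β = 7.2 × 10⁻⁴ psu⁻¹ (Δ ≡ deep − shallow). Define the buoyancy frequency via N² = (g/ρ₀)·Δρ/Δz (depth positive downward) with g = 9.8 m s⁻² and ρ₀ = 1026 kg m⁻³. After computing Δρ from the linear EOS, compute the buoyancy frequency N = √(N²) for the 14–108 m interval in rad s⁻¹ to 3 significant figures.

ΔT = -3.3 K, ΔS = -0.01 psu (deep − shallow).
Δρ/ρ₀ = −αΔT + βΔS = 3.63 × 10⁻⁴ − 7.20 × 10⁻⁶ = 3.558 × 10⁻⁴, so Δρ ≈ 0.3651 kg m⁻³.
N² = (g/ρ₀)·Δρ/Δz = g·(Δρ/ρ₀)/Δz = 9.8 × 3.558 × 10⁻⁴ / 94 = 3.7094 × 10⁻⁵ s⁻².
N = √(3.7094 × 10⁻⁵) = 6.0905 × 10⁻³ rad s⁻¹ ≈ 6.09 × 10⁻³ rad s⁻¹.

6.09 × 10⁻³ rad s⁻¹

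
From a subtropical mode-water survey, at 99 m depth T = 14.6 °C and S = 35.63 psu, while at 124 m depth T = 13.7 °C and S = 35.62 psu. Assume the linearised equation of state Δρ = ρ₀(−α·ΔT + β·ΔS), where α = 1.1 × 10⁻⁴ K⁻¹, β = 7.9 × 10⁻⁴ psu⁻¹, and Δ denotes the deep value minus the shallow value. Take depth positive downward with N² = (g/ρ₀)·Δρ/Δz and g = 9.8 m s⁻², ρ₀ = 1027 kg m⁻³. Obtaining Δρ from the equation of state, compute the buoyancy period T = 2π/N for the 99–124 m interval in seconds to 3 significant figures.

ΔT = -0.9 K, ΔS = -0.01 psu (deep − shallow).
Δρ/ρ₀ = −αΔT + βΔS = 9.90 × 10⁻⁵ − 7.90 × 10⁻⁶ = 9.11 × 10⁻⁵, so Δρ ≈ 0.09356 kg m⁻³.
N² = (g/ρ₀)·Δρ/Δz = g·(Δρ/ρ₀)/Δz = 9.8 × 9.11 × 10⁻⁵ / 25 = 3.5711 × 10⁻⁵ s⁻².
N = √(3.5711 × 10⁻⁵) = 5.9759 × 10⁻³ rad s⁻¹ → T = 2π/N = 1.0514 × 10³ s ≈ 1.05 × 10³ s.

1.05 × 10³ s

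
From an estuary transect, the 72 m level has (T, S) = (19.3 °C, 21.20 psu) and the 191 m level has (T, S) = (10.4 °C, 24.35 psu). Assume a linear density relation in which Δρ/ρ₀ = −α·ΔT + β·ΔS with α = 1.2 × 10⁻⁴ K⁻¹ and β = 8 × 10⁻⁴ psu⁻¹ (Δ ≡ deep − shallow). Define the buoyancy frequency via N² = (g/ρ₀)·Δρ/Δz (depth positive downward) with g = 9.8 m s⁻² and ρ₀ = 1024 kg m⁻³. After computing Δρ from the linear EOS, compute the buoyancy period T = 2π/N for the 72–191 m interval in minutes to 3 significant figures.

ΔT = -8.9 K, ΔS = +3.15 psu (deep − shallow).
Δρ/ρ₀ = −αΔT + βΔS = 1.068 × 10⁻³ + 2.52 × 10⁻³ = 3.588 × 10⁻³, so Δρ ≈ 3.674 kg m⁻³.
N² = (g/ρ₀)·Δρ/Δz = g·(Δρ/ρ₀)/Δz = 9.8 × 3.588 × 10⁻³ / 119 = 2.9548 × 10⁻⁴ s⁻².
N = √(2.9548 × 10⁻⁴) = 0.017190 rad s⁻¹ → T = 2π/N = 365.51 s = 6.0918 min ≈ 6.09 min.

6.09 min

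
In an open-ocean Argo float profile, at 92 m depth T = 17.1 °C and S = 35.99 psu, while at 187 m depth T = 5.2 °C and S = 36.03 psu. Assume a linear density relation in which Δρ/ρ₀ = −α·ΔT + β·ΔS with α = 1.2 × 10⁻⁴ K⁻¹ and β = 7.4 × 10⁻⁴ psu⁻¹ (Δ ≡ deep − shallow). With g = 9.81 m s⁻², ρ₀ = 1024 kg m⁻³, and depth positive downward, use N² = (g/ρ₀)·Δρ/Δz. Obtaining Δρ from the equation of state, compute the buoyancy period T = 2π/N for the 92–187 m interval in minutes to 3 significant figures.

ΔT = -11.9 K, ΔS = +0.04 psu (deep − shallow).
Δρ/ρ₀ = −αΔT + βΔS = 1.428 × 10⁻³ + 2.96 × 10⁻⁵ = 1.4576 × 10⁻³, so Δρ ≈ 1.493 kg m⁻³.
N² = (g/ρ₀)·Δρ/Δz = g·(Δρ/ρ₀)/Δz = 9.81 × 1.4576 × 10⁻³ / 95 = 1.5052 × 10⁻⁴ s⁻².
N = √(1.5052 × 10⁻⁴) = 0.012269 rad s⁻¹ → T = 2π/N = 512.12 s = 8.5353 min ≈ 8.54 min.

8.54 min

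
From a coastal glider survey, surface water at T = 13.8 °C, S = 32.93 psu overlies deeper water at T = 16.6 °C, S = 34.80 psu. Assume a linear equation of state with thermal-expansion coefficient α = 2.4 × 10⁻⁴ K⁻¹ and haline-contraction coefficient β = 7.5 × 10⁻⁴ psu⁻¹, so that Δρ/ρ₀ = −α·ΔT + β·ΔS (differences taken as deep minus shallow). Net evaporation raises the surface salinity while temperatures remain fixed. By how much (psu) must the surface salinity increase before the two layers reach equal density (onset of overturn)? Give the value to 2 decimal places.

Neutral buoyancy requires −α(T_deep − T_surf) + β(S_deep − S_surf′) = 0.
S_surf′ = S_deep − (α/β)·ΔT = 34.80 − (2.4 × 10⁻⁴/7.5 × 10⁻⁴)·(+2.8) = 33.9040 psu.
Increase required: 33.9040 − 32.93 = 0.9740 psu.

0.97 psu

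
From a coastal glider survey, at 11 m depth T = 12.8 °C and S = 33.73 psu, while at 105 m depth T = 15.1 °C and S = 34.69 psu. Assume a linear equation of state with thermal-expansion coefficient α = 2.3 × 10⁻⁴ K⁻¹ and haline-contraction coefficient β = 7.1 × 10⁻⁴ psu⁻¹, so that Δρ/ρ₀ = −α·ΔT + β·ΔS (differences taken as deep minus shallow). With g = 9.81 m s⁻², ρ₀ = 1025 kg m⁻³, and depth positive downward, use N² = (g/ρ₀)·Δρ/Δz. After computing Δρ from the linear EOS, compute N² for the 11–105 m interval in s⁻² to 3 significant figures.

ΔT = +2.3 K, ΔS = +0.96 psu (deep − shallow).
Δρ/ρ₀ = −αΔT + βΔS = -5.29 × 10⁻⁴ + 6.816 × 10⁻⁴ = 1.526 × 10⁻⁴, so Δρ ≈ 0.1564 kg m⁻³.
N² = (g/ρ₀)·Δρ/Δz = g·(Δρ/ρ₀)/Δz = 9.81 × 1.526 × 10⁻⁴ / 94 = 1.5926 × 10⁻⁵ s⁻² ≈ 1.59 × 10⁻⁵ s⁻².

1.59 × 10⁻⁵ s⁻²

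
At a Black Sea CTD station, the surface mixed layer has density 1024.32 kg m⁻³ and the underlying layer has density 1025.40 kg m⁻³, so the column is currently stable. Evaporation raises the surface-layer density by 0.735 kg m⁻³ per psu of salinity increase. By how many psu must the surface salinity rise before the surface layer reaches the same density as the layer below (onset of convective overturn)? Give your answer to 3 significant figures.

Density deficit of the surface layer: 1025.40 − 1024.32 = 1.08 kg m⁻³.
Required change = 1.08 / 0.735 = 1.47 psu.

1.47 psu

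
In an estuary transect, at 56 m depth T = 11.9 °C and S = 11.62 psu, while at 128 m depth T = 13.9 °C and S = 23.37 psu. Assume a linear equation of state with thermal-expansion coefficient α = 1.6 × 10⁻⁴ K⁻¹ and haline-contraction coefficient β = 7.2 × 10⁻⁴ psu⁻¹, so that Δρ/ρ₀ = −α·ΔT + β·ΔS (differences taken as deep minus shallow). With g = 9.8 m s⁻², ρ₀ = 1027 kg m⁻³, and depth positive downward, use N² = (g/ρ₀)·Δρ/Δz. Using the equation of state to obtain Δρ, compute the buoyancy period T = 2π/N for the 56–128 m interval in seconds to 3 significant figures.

189 s

ΔT = +2.0 K, ΔS = +11.75 psu (deep − shallow).
Δρ/ρ₀ = −αΔT + βΔS = -3.20 × 10⁻⁴ + 8.46 × 10⁻³ = 8.14 × 10⁻³, so Δρ ≈ 8.360 kg m⁻³.
N² = (g/ρ₀)·Δρ/Δz = g·(Δρ/ρ₀)/Δz = 9.8 × 8.14 × 10⁻³ / 72 = 1.1079 × 10⁻³ s⁻².
N = √(1.1079 × 10⁻³) = 0.033285 rad s⁻¹ → T = 2π/N = 188.77 s ≈ 189 s.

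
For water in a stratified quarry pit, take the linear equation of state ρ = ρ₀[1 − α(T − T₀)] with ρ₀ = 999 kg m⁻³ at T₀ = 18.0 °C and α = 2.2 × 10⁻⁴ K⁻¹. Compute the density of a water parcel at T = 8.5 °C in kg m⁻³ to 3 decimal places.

T − T₀ = -9.5 K.
Bracket = 1 − α·(-9.5) = 1 + (2.09 × 10⁻³) = 1.0020900.
ρ = 999 × 1.0020900 = 1001.088 kg m⁻³.

1001.088 kg m⁻³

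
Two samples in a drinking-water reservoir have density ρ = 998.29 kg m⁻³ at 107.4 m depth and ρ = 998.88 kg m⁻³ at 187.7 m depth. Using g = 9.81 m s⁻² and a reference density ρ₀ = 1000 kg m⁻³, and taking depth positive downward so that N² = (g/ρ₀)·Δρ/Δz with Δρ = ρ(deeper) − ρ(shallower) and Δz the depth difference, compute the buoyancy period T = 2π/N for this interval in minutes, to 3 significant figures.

12.3 min

Δρ = 998.88 − 998.29 = 0.59 kg m⁻³ over Δz = 187.7 − 107.4 = 80.3 m.
N² = (9.81/1000) × (0.59/80.3) = 7.2078 × 10⁻⁵ s⁻².
N = √(7.2078 × 10⁻⁵) = 8.4899 × 10⁻³ rad s⁻¹, so T = 2π/N = 740.08 s = 12.335 min ≈ 12.3 min.
N² > 0, so the interval is statically stable.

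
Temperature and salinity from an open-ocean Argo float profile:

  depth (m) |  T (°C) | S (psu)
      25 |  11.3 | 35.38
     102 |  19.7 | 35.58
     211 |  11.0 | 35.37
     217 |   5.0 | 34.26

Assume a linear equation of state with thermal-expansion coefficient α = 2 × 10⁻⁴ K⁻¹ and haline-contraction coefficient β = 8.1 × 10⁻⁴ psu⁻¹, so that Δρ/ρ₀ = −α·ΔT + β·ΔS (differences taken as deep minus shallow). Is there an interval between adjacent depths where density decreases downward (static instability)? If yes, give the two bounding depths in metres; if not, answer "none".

25–102 m

Evaluate Δρ/ρ₀ = −αΔT + βΔS across each adjacent pair:
  25–102 m: −αΔT+βΔS = −(2 × 10⁻⁴)(+8.4)+(8.1 × 10⁻⁴)(+0.20) = -1.5 × 10⁻³ → UNSTABLE
  102–211 m: −αΔT+βΔS = −(2 × 10⁻⁴)(-8.7)+(8.1 × 10⁻⁴)(-0.21) = 1.6 × 10⁻³ → stable
  211–217 m: −αΔT+βΔS = −(2 × 10⁻⁴)(-6.0)+(8.1 × 10⁻⁴)(-1.11) = 3.0 × 10⁻⁴ → stable
The 25–102 m interval has Δρ < 0: lighter water underlies denser water.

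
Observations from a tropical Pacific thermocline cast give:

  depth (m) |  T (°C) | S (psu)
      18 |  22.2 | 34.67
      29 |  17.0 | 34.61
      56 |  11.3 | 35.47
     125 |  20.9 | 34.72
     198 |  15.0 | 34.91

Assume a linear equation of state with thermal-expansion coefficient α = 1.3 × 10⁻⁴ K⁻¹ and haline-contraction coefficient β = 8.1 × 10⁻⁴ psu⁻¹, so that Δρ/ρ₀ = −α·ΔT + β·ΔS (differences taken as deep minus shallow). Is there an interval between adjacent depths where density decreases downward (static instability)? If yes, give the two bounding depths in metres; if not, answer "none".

Evaluate Δρ/ρ₀ = −αΔT + βΔS across each adjacent pair:
  18–29 m: −αΔT+βΔS = −(1.3 × 10⁻⁴)(-5.2)+(8.1 × 10⁻⁴)(-0.06) = 6.3 × 10⁻⁴ → stable
  29–56 m: −αΔT+βΔS = −(1.3 × 10⁻⁴)(-5.7)+(8.1 × 10⁻⁴)(+0.86) = 1.4 × 10⁻³ → stable
  56–125 m: −αΔT+βΔS = −(1.3 × 10⁻⁴)(+9.6)+(8.1 × 10⁻⁴)(-0.75) = -1.9 × 10⁻³ → UNSTABLE
  125–198 m: −αΔT+βΔS = −(1.3 × 10⁻⁴)(-5.9)+(8.1 × 10⁻⁴)(+0.19) = 9.2 × 10⁻⁴ → stable
The 56–125 m interval has Δρ < 0: lighter water underlies denser water.

56–125 m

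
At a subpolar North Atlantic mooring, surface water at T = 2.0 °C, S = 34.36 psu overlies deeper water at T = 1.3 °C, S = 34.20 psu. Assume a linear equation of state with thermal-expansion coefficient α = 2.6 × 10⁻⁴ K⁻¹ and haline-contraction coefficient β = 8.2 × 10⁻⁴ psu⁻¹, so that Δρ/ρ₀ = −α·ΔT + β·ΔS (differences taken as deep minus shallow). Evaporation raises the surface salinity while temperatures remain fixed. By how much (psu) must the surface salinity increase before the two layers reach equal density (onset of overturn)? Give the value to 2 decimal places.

Neutral buoyancy requires −α(T_deep − T_surf) + β(S_deep − S_surf′) = 0.
S_surf′ = S_deep − (α/β)·ΔT = 34.20 − (2.6 × 10⁻⁴/8.2 × 10⁻⁴)·(-0.7) = 34.4220 psu.
Increase required: 34.4220 − 34.36 = 0.0620 psu.

0.06 psu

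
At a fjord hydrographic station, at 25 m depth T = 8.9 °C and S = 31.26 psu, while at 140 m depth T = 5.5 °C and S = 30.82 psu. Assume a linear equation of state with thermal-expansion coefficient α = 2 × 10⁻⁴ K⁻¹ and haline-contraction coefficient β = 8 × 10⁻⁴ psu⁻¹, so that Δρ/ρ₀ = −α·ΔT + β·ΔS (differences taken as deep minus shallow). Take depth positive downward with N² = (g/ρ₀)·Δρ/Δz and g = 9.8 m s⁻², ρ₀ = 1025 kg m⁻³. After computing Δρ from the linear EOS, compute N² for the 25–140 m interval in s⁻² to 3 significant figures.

ΔT = -3.4 K, ΔS = -0.44 psu (deep − shallow).
Δρ/ρ₀ = −αΔT + βΔS = 6.80 × 10⁻⁴ − 3.52 × 10⁻⁴ = 3.28 × 10⁻⁴, so Δρ ≈ 0.3362 kg m⁻³.
N² = (g/ρ₀)·Δρ/Δz = g·(Δρ/ρ₀)/Δz = 9.8 × 3.28 × 10⁻⁴ / 115 = 2.7951 × 10⁻⁵ s⁻² ≈ 2.80 × 10⁻⁵ s⁻².

2.80 × 10⁻⁵ s⁻²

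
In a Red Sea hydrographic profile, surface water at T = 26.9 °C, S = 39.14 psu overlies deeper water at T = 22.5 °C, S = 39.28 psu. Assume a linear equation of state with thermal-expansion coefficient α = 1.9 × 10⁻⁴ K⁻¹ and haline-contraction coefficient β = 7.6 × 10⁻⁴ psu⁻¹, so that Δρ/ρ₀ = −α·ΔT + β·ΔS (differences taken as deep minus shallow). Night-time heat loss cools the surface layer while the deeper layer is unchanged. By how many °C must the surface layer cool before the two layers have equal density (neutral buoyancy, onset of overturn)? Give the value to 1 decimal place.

Neutral buoyancy requires Δρ = 0, i.e. −α(T_deep − T_surf′) + β(S_deep − S_surf) = 0.
T_surf′ = T_deep − (β/α)·ΔS = 22.5 − (7.6 × 10⁻⁴/1.9 × 10⁻⁴)·(+0.14) = 21.940 °C.
Cooling required: 26.9 − (21.940) = 4.960 °C.

5.0 °C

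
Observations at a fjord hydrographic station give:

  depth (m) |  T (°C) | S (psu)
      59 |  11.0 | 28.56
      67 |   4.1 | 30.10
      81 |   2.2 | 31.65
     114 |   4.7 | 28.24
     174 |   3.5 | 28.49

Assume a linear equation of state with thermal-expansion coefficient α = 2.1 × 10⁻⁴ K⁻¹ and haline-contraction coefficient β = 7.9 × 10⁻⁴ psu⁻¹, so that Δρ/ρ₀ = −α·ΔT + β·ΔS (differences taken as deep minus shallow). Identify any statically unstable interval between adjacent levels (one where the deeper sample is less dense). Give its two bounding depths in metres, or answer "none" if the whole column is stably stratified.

Evaluate Δρ/ρ₀ = −αΔT + βΔS across each adjacent pair:
  59–67 m: −αΔT+βΔS = −(2.1 × 10⁻⁴)(-6.9)+(7.9 × 10⁻⁴)(+1.54) = 2.7 × 10⁻³ → stable
  67–81 m: −αΔT+βΔS = −(2.1 × 10⁻⁴)(-1.9)+(7.9 × 10⁻⁴)(+1.55) = 1.6 × 10⁻³ → stable
  81–114 m: −αΔT+βΔS = −(2.1 × 10⁻⁴)(+2.5)+(7.9 × 10⁻⁴)(-3.41) = -3.2 × 10⁻³ → UNSTABLE
  114–174 m: −αΔT+βΔS = −(2.1 × 10⁻⁴)(-1.2)+(7.9 × 10⁻⁴)(+0.25) = 4.5 × 10⁻⁴ → stable
The 81–114 m interval has Δρ < 0: lighter water underlies denser water.

81–114 m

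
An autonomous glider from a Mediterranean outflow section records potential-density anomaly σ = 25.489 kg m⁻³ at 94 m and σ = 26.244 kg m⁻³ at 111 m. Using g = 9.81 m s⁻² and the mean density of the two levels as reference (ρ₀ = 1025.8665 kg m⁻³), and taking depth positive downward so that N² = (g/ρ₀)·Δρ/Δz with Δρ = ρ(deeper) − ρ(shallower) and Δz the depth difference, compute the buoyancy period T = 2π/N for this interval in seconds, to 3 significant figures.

305 s

Δρ = 1026.244 − 1025.489 = 0.755 kg m⁻³ over Δz = 111 − 94 = 17 m.
N² = (9.81/1025.8665) × (0.755/17) = 4.2469 × 10⁻⁴ s⁻².
N = √(4.2469 × 10⁻⁴) = 0.020608 rad s⁻¹, so T = 2π/N = 304.89 s ≈ 305 s.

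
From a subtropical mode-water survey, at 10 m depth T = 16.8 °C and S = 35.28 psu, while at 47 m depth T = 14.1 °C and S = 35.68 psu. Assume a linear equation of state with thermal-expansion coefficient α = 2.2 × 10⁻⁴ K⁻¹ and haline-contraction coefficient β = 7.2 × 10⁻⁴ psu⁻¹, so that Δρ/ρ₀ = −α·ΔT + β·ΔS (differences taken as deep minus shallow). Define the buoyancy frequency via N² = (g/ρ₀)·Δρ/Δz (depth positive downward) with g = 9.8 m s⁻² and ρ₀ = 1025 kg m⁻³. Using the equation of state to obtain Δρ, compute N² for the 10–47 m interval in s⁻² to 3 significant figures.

ΔT = -2.7 K, ΔS = +0.40 psu (deep − shallow).
Δρ/ρ₀ = −αΔT + βΔS = 5.94 × 10⁻⁴ + 2.88 × 10⁻⁴ = 8.82 × 10⁻⁴, so Δρ ≈ 0.9041 kg m⁻³.
N² = (g/ρ₀)·Δρ/Δz = g·(Δρ/ρ₀)/Δz = 9.8 × 8.82 × 10⁻⁴ / 37 = 2.3361 × 10⁻⁴ s⁻² ≈ 2.34 × 10⁻⁴ s⁻².

2.34 × 10⁻⁴ s⁻²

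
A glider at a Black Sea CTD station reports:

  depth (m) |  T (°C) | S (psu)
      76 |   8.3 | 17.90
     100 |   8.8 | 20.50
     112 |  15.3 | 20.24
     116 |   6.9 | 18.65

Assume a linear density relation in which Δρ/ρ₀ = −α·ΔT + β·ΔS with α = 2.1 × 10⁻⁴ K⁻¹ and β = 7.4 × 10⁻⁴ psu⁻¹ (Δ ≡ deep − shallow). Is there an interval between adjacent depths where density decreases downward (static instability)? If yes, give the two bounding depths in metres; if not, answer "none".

Evaluate Δρ/ρ₀ = −αΔT + βΔS across each adjacent pair:
  76–100 m: −αΔT+βΔS = −(2.1 × 10⁻⁴)(+0.5)+(7.4 × 10⁻⁴)(+2.60) = 1.8 × 10⁻³ → stable
  100–112 m: −αΔT+βΔS = −(2.1 × 10⁻⁴)(+6.5)+(7.4 × 10⁻⁴)(-0.26) = -1.6 × 10⁻³ → UNSTABLE
  112–116 m: −αΔT+βΔS = −(2.1 × 10⁻⁴)(-8.4)+(7.4 × 10⁻⁴)(-1.59) = 5.9 × 10⁻⁴ → stable
The 100–112 m interval has Δρ < 0: lighter water underlies denser water.

100–112 m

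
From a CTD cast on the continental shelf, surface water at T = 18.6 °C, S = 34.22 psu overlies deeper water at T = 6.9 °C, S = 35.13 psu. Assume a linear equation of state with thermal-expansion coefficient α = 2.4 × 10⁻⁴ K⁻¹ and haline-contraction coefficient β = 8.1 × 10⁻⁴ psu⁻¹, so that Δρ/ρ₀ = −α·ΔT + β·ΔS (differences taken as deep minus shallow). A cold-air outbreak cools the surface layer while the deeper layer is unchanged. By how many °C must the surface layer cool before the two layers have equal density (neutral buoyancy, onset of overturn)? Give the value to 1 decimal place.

Neutral buoyancy requires Δρ = 0, i.e. −α(T_deep − T_surf′) + β(S_deep − S_surf) = 0.
T_surf′ = T_deep − (β/α)·ΔS = 6.9 − (8.1 × 10⁻⁴/2.4 × 10⁻⁴)·(+0.91) = 3.829 °C.
Cooling required: 18.6 − (3.829) = 14.771 °C.

14.8 °C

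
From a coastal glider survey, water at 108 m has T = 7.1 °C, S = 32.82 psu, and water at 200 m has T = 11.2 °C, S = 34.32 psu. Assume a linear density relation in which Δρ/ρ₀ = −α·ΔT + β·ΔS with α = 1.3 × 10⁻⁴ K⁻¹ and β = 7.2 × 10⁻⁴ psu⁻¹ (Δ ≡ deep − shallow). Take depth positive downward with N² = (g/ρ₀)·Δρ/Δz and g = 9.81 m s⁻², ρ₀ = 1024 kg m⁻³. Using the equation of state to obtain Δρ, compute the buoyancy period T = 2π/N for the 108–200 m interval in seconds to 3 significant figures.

823 s

ΔT = +4.1 K, ΔS = +1.50 psu (deep − shallow).
Δρ/ρ₀ = −αΔT + βΔS = -5.33 × 10⁻⁴ + 1.08 × 10⁻³ = 5.47 × 10⁻⁴, so Δρ ≈ 0.5601 kg m⁻³.
N² = (g/ρ₀)·Δρ/Δz = g·(Δρ/ρ₀)/Δz = 9.81 × 5.47 × 10⁻⁴ / 92 = 5.8327 × 10⁻⁵ s⁻².
N = √(5.8327 × 10⁻⁵) = 7.6372 × 10⁻³ rad s⁻¹ → T = 2π/N = 822.71 s ≈ 823 s.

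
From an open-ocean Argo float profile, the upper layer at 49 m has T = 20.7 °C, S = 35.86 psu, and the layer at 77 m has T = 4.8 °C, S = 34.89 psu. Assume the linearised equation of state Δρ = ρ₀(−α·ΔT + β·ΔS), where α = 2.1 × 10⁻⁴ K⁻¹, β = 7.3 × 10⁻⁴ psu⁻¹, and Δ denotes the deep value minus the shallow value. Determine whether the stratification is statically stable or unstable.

ΔT = 4.8 − 20.7 = -15.9 K and ΔS = 34.89 − 35.86 = -0.97 psu (deep − shallow).
−αΔT = 3.339 × 10⁻³; βΔS = -7.081 × 10⁻⁴; sum Δρ/ρ₀ = 2.6309 × 10⁻³.
Δρ/ρ₀ > 0, so Δρ > 0: deeper water is denser → statically stable.

stable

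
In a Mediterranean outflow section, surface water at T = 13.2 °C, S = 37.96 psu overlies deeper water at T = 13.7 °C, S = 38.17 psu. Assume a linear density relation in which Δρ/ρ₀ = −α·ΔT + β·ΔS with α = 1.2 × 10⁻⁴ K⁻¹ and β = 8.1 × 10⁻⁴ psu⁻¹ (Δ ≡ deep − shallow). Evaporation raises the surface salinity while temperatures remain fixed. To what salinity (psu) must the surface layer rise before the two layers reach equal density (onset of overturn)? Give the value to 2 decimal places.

Neutral buoyancy requires −α(T_deep − T_surf) + β(S_deep − S_surf′) = 0.
S_surf′ = S_deep − (α/β)·ΔT = 38.17 − (1.2 × 10⁻⁴/8.1 × 10⁻⁴)·(+0.5) = 38.0959 psu.
Increase required: 38.0959 − 37.96 = 0.1359 psu.

38.10 psu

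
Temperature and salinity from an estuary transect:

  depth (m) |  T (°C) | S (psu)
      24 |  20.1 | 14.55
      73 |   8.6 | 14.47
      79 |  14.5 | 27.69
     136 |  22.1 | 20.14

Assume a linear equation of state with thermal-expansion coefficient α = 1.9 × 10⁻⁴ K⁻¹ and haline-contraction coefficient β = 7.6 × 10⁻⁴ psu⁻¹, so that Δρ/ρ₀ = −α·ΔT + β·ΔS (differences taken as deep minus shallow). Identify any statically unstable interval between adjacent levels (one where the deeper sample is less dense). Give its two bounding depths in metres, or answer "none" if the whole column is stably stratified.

Evaluate Δρ/ρ₀ = −αΔT + βΔS across each adjacent pair:
  24–73 m: −αΔT+βΔS = −(1.9 × 10⁻⁴)(-11.5)+(7.6 × 10⁻⁴)(-0.08) = 2.1 × 10⁻³ → stable
  73–79 m: −αΔT+βΔS = −(1.9 × 10⁻⁴)(+5.9)+(7.6 × 10⁻⁴)(+13.22) = 8.9 × 10⁻³ → stable
  79–136 m: −αΔT+βΔS = −(1.9 × 10⁻⁴)(+7.6)+(7.6 × 10⁻⁴)(-7.55) = -7.2 × 10⁻³ → UNSTABLE
The 79–136 m interval has Δρ < 0: lighter water underlies denser water.

79–136 m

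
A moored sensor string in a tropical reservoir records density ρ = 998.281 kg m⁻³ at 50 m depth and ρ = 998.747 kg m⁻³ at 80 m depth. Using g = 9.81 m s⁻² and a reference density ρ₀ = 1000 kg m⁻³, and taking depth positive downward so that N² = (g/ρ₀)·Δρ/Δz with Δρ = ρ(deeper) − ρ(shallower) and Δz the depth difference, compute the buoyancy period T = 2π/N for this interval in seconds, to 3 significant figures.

509 s

Δρ = 998.747 − 998.281 = 0.466 kg m⁻³ over Δz = 80 − 50 = 30 m.
N² = (9.81/1000) × (0.466/30) = 1.5238 × 10⁻⁴ s⁻².
N = √(1.5238 × 10⁻⁴) = 0.012344 rad s⁻¹, so T = 2π/N = 509.01 s ≈ 509 s.
N² > 0, so the interval is statically stable.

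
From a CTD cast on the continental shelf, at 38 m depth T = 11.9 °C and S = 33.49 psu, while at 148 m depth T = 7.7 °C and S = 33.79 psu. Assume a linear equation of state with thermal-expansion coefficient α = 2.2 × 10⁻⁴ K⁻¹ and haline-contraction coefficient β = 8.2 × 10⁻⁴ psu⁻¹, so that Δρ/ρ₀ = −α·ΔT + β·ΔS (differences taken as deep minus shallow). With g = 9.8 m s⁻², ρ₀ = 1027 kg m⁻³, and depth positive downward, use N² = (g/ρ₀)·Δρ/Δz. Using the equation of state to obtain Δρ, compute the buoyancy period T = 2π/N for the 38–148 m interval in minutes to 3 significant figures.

10.3 min

ΔT = -4.2 K, ΔS = +0.30 psu (deep − shallow).
Δρ/ρ₀ = −αΔT + βΔS = 9.24 × 10⁻⁴ + 2.46 × 10⁻⁴ = 1.17 × 10⁻³, so Δρ ≈ 1.202 kg m⁻³.
N² = (g/ρ₀)·Δρ/Δz = g·(Δρ/ρ₀)/Δz = 9.8 × 1.17 × 10⁻³ / 110 = 1.0424 × 10⁻⁴ s⁻².
N = √(1.0424 × 10⁻⁴) = 0.010210 rad s⁻¹ → T = 2π/N = 615.40 s = 10.257 min ≈ 10.3 min.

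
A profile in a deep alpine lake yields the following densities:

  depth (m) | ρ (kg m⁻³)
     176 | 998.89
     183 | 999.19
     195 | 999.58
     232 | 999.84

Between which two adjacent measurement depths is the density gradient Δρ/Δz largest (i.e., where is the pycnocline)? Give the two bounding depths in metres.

176–183 m

Compute the density gradient over each adjacent pair:
  176–183 m: Δρ/Δz = 0.30/7 = 0.043 kg m⁻⁴
  183–195 m: Δρ/Δz = 0.39/12 = 0.033 kg m⁻⁴
  195–232 m: Δρ/Δz = 0.26/37 = 7.0 × 10⁻³ kg m⁻⁴
The largest gradient is in the 176–183 m interval — the pycnocline.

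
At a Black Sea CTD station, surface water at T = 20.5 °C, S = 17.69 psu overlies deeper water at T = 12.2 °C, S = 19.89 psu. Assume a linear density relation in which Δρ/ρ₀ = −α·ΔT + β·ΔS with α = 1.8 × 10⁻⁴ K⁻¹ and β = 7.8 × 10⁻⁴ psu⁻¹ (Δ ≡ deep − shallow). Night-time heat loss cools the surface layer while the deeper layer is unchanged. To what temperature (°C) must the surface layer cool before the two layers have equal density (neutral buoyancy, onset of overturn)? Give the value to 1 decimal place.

Neutral buoyancy requires Δρ = 0, i.e. −α(T_deep − T_surf′) + β(S_deep − S_surf) = 0.
T_surf′ = T_deep − (β/α)·ΔS = 12.2 − (7.8 × 10⁻⁴/1.8 × 10⁻⁴)·(+2.20) = 2.667 °C.
Cooling required: 20.5 − (2.667) = 17.833 °C.

2.7 °C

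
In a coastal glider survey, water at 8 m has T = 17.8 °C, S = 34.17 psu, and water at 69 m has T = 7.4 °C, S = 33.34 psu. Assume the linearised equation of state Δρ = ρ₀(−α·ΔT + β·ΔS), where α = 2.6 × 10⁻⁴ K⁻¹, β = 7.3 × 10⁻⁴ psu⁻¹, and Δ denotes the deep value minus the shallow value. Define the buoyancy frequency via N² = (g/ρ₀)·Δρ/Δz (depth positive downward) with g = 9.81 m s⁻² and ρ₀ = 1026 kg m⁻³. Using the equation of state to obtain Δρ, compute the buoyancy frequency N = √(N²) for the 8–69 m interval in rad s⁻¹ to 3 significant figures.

0.0184 rad s⁻¹

ΔT = -10.4 K, ΔS = -0.83 psu (deep − shallow).
Δρ/ρ₀ = −αΔT + βΔS = 2.704 × 10⁻³ − 6.059 × 10⁻⁴ = 2.0981 × 10⁻³, so Δρ ≈ 2.153 kg m⁻³.
N² = (g/ρ₀)·Δρ/Δz = g·(Δρ/ρ₀)/Δz = 9.81 × 2.0981 × 10⁻³ / 61 = 3.3742 × 10⁻⁴ s⁻².
N = √(3.3742 × 10⁻⁴) = 0.018369 rad s⁻¹ ≈ 0.0184 rad s⁻¹.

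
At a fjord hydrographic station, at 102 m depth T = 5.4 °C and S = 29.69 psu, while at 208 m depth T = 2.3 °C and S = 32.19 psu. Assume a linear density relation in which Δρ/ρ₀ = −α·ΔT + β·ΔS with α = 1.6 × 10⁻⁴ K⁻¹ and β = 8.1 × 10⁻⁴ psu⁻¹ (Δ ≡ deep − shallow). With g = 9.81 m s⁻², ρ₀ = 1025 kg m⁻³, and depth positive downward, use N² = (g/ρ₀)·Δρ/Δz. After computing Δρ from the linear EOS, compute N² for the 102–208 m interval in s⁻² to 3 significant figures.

ΔT = -3.1 K, ΔS = +2.50 psu (deep − shallow).
Δρ/ρ₀ = −αΔT + βΔS = 4.96 × 10⁻⁴ + 2.025 × 10⁻³ = 2.521 × 10⁻³, so Δρ ≈ 2.584 kg m⁻³.
N² = (g/ρ₀)·Δρ/Δz = g·(Δρ/ρ₀)/Δz = 9.81 × 2.521 × 10⁻³ / 106 = 2.3331 × 10⁻⁴ s⁻² ≈ 2.33 × 10⁻⁴ s⁻².

2.33 × 10⁻⁴ s⁻²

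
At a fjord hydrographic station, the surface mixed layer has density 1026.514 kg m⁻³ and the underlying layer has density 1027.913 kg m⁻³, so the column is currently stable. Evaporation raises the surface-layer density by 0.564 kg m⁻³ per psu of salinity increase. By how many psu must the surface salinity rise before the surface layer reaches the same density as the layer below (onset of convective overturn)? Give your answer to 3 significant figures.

2.48 psu

Density deficit of the surface layer: 1027.913 − 1026.514 = 1.399 kg m⁻³.
Required change = 1.399 / 0.564 = 2.48 psu.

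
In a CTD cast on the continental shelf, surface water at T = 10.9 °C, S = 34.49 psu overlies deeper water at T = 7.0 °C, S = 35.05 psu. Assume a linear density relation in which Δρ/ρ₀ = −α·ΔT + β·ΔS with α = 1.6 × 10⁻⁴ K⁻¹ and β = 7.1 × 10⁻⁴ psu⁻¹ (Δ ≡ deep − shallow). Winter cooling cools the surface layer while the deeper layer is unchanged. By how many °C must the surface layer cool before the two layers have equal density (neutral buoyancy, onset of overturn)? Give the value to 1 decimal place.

6.4 °C

Neutral buoyancy requires Δρ = 0, i.e. −α(T_deep − T_surf′) + β(S_deep − S_surf) = 0.
T_surf′ = T_deep − (β/α)·ΔS = 7.0 − (7.1 × 10⁻⁴/1.6 × 10⁻⁴)·(+0.56) = 4.515 °C.
Cooling required: 10.9 − (4.515) = 6.385 °C.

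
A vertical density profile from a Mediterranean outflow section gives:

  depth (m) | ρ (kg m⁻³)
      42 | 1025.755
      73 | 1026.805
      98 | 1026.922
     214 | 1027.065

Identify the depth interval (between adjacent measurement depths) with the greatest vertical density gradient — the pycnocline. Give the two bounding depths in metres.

Compute the density gradient over each adjacent pair:
  42–73 m: Δρ/Δz = 1.050/31 = 0.034 kg m⁻⁴
  73–98 m: Δρ/Δz = 0.117/25 = 4.7 × 10⁻³ kg m⁻⁴
  98–214 m: Δρ/Δz = 0.143/116 = 1.2 × 10⁻³ kg m⁻⁴
The largest gradient is in the 42–73 m interval — the pycnocline.

42–73 m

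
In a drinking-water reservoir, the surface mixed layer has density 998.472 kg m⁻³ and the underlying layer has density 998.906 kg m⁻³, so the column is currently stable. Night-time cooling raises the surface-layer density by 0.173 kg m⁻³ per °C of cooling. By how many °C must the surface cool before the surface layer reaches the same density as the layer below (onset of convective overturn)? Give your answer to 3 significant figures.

2.51 °C

Density deficit of the surface layer: 998.906 − 998.472 = 0.434 kg m⁻³.
Required change = 0.434 / 0.173 = 2.51 °C.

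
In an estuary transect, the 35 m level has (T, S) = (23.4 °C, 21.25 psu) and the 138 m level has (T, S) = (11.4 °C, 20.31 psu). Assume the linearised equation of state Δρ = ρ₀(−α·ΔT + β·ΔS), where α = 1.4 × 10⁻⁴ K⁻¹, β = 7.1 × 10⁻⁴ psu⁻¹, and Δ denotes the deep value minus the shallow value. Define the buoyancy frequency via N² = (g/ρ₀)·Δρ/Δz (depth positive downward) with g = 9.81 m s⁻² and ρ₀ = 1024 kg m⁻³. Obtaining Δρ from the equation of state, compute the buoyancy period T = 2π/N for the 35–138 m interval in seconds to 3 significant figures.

ΔT = -12.0 K, ΔS = -0.94 psu (deep − shallow).
Δρ/ρ₀ = −αΔT + βΔS = 1.68 × 10⁻³ − 6.674 × 10⁻⁴ = 1.0126 × 10⁻³, so Δρ ≈ 1.037 kg m⁻³.
N² = (g/ρ₀)·Δρ/Δz = g·(Δρ/ρ₀)/Δz = 9.81 × 1.0126 × 10⁻³ / 103 = 9.6443 × 10⁻⁵ s⁻².
N = √(9.6443 × 10⁻⁵) = 9.8205 × 10⁻³ rad s⁻¹ → T = 2π/N = 639.80 s ≈ 640 s.

640 s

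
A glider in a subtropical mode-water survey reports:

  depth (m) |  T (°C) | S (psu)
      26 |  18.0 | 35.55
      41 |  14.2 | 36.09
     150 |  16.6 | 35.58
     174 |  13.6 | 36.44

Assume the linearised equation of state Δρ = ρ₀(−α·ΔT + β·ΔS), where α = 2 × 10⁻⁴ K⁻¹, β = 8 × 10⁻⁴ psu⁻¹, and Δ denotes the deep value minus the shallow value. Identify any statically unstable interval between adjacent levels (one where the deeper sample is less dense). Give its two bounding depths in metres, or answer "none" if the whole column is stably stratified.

41–150 m

Evaluate Δρ/ρ₀ = −αΔT + βΔS across each adjacent pair:
  26–41 m: −αΔT+βΔS = −(2 × 10⁻⁴)(-3.8)+(8 × 10⁻⁴)(+0.54) = 1.2 × 10⁻³ → stable
  41–150 m: −αΔT+βΔS = −(2 × 10⁻⁴)(+2.4)+(8 × 10⁻⁴)(-0.51) = -8.9 × 10⁻⁴ → UNSTABLE
  150–174 m: −αΔT+βΔS = −(2 × 10⁻⁴)(-3.0)+(8 × 10⁻⁴)(+0.86) = 1.3 × 10⁻³ → stable
The 41–150 m interval has Δρ < 0: lighter water underlies denser water.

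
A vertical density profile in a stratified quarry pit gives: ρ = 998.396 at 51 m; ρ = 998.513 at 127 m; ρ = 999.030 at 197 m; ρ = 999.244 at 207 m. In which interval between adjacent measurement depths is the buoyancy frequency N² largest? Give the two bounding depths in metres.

Compute the density gradient over each adjacent pair:
  51–127 m: Δρ/Δz = 0.117/76 = 1.5 × 10⁻³ kg m⁻⁴
  127–197 m: Δρ/Δz = 0.517/70 = 7.4 × 10⁻³ kg m⁻⁴
  197–207 m: Δρ/Δz = 0.214/10 = 0.021 kg m⁻⁴
The largest gradient is in the 197–207 m interval — the pycnocline.

197–207 m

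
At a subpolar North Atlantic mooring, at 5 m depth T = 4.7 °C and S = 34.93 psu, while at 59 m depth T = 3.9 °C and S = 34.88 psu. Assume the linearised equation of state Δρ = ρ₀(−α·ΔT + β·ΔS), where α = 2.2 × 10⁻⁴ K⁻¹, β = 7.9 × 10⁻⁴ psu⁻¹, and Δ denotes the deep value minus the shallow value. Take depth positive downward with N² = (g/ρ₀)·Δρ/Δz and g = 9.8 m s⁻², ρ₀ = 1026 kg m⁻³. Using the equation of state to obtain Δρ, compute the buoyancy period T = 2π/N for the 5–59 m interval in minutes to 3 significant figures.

ΔT = -0.8 K, ΔS = -0.05 psu (deep − shallow).
Δρ/ρ₀ = −αΔT + βΔS = 1.76 × 10⁻⁴ − 3.95 × 10⁻⁵ = 1.365 × 10⁻⁴, so Δρ ≈ 0.1400 kg m⁻³.
N² = (g/ρ₀)·Δρ/Δz = g·(Δρ/ρ₀)/Δz = 9.8 × 1.365 × 10⁻⁴ / 54 = 2.4772 × 10⁻⁵ s⁻².
N = √(2.4772 × 10⁻⁵) = 4.9771 × 10⁻³ rad s⁻¹ → T = 2π/N = 1.2624 × 10³ s = 21.040 min ≈ 21.0 min.

21.0 min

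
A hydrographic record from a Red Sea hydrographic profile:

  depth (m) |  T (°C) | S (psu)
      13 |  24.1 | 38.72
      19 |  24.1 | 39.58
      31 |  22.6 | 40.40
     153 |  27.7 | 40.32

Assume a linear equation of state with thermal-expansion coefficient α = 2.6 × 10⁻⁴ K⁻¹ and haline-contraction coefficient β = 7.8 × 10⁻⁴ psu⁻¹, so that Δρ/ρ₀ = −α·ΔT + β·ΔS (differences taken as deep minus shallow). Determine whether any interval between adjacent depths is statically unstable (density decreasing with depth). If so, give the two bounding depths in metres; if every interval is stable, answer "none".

31–153 m

Evaluate Δρ/ρ₀ = −αΔT + βΔS across each adjacent pair:
  13–19 m: −αΔT+βΔS = −(2.6 × 10⁻⁴)(+0.0)+(7.8 × 10⁻⁴)(+0.86) = 6.7 × 10⁻⁴ → stable
  19–31 m: −αΔT+βΔS = −(2.6 × 10⁻⁴)(-1.5)+(7.8 × 10⁻⁴)(+0.82) = 1.0 × 10⁻³ → stable
  31–153 m: −αΔT+βΔS = −(2.6 × 10⁻⁴)(+5.1)+(7.8 × 10⁻⁴)(-0.08) = -1.4 × 10⁻³ → UNSTABLE
The 31–153 m interval has Δρ < 0: lighter water underlies denser water.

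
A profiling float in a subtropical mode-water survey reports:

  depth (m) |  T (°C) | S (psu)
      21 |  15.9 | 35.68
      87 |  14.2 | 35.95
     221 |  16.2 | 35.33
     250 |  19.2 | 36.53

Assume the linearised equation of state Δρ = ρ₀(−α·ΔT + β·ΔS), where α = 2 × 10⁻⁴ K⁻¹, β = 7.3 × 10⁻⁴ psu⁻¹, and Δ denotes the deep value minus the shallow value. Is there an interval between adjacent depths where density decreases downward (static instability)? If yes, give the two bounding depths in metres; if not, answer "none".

Evaluate Δρ/ρ₀ = −αΔT + βΔS across each adjacent pair:
  21–87 m: −αΔT+βΔS = −(2 × 10⁻⁴)(-1.7)+(7.3 × 10⁻⁴)(+0.27) = 5.4 × 10⁻⁴ → stable
  87–221 m: −αΔT+βΔS = −(2 × 10⁻⁴)(+2.0)+(7.3 × 10⁻⁴)(-0.62) = -8.5 × 10⁻⁴ → UNSTABLE
  221–250 m: −αΔT+βΔS = −(2 × 10⁻⁴)(+3.0)+(7.3 × 10⁻⁴)(+1.20) = 2.8 × 10⁻⁴ → stable
The 87–221 m interval has Δρ < 0: lighter water underlies denser water.

87–221 m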